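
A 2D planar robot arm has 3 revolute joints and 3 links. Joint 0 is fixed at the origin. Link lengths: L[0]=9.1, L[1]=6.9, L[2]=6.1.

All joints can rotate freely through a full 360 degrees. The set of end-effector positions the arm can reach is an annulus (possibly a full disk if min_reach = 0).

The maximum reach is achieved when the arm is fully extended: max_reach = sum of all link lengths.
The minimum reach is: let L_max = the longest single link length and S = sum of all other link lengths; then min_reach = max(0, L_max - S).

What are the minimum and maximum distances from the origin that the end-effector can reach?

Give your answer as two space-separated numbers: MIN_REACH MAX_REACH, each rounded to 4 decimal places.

Answer: 0.0000 22.1000

Derivation:
Link lengths: [9.1, 6.9, 6.1]
max_reach = 9.1 + 6.9 + 6.1 = 22.1
L_max = max([9.1, 6.9, 6.1]) = 9.1
S (sum of others) = 22.1 - 9.1 = 13
min_reach = max(0, 9.1 - 13) = max(0, -3.9) = 0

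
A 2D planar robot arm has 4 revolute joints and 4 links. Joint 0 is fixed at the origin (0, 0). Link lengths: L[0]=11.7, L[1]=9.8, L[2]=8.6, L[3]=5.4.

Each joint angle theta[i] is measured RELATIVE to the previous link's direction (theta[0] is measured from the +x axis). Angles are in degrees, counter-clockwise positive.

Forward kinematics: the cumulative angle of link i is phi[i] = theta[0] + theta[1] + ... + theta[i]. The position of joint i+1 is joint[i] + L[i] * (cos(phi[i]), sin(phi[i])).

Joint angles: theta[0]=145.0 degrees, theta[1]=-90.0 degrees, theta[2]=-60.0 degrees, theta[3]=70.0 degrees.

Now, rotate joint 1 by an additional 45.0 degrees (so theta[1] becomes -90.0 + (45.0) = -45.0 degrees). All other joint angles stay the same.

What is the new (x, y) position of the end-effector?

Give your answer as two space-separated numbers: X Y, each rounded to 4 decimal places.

joint[0] = (0.0000, 0.0000)  (base)
link 0: phi[0] = 145 = 145 deg
  cos(145 deg) = -0.8192, sin(145 deg) = 0.5736
  joint[1] = (0.0000, 0.0000) + 11.7 * (-0.8192, 0.5736) = (0.0000 + -9.5841, 0.0000 + 6.7108) = (-9.5841, 6.7108)
link 1: phi[1] = 145 + -45 = 100 deg
  cos(100 deg) = -0.1736, sin(100 deg) = 0.9848
  joint[2] = (-9.5841, 6.7108) + 9.8 * (-0.1736, 0.9848) = (-9.5841 + -1.7018, 6.7108 + 9.6511) = (-11.2858, 16.3620)
link 2: phi[2] = 145 + -45 + -60 = 40 deg
  cos(40 deg) = 0.7660, sin(40 deg) = 0.6428
  joint[3] = (-11.2858, 16.3620) + 8.6 * (0.7660, 0.6428) = (-11.2858 + 6.5880, 16.3620 + 5.5280) = (-4.6978, 21.8899)
link 3: phi[3] = 145 + -45 + -60 + 70 = 110 deg
  cos(110 deg) = -0.3420, sin(110 deg) = 0.9397
  joint[4] = (-4.6978, 21.8899) + 5.4 * (-0.3420, 0.9397) = (-4.6978 + -1.8469, 21.8899 + 5.0743) = (-6.5448, 26.9643)
End effector: (-6.5448, 26.9643)

Answer: -6.5448 26.9643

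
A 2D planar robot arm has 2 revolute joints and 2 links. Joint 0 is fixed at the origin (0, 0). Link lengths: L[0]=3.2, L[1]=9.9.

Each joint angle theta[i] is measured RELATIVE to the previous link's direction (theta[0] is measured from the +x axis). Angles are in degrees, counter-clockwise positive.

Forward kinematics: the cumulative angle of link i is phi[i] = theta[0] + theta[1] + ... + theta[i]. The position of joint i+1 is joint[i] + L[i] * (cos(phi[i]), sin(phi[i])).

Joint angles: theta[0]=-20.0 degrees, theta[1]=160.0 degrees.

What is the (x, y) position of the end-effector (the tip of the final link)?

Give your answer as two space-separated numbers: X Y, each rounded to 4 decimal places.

joint[0] = (0.0000, 0.0000)  (base)
link 0: phi[0] = -20 = -20 deg
  cos(-20 deg) = 0.9397, sin(-20 deg) = -0.3420
  joint[1] = (0.0000, 0.0000) + 3.2 * (0.9397, -0.3420) = (0.0000 + 3.0070, 0.0000 + -1.0945) = (3.0070, -1.0945)
link 1: phi[1] = -20 + 160 = 140 deg
  cos(140 deg) = -0.7660, sin(140 deg) = 0.6428
  joint[2] = (3.0070, -1.0945) + 9.9 * (-0.7660, 0.6428) = (3.0070 + -7.5838, -1.0945 + 6.3636) = (-4.5768, 5.2691)
End effector: (-4.5768, 5.2691)

Answer: -4.5768 5.2691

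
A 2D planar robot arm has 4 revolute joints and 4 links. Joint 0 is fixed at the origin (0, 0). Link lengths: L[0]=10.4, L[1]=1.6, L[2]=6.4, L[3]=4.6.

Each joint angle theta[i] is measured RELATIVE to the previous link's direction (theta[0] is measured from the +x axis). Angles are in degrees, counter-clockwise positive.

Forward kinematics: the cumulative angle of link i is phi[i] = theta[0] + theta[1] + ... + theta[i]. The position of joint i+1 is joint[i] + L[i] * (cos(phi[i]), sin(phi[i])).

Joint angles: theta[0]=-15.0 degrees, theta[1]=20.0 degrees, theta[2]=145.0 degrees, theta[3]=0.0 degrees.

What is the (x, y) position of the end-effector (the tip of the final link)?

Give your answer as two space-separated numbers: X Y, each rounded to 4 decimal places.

joint[0] = (0.0000, 0.0000)  (base)
link 0: phi[0] = -15 = -15 deg
  cos(-15 deg) = 0.9659, sin(-15 deg) = -0.2588
  joint[1] = (0.0000, 0.0000) + 10.4 * (0.9659, -0.2588) = (0.0000 + 10.0456, 0.0000 + -2.6917) = (10.0456, -2.6917)
link 1: phi[1] = -15 + 20 = 5 deg
  cos(5 deg) = 0.9962, sin(5 deg) = 0.0872
  joint[2] = (10.0456, -2.6917) + 1.6 * (0.9962, 0.0872) = (10.0456 + 1.5939, -2.6917 + 0.1394) = (11.6395, -2.5523)
link 2: phi[2] = -15 + 20 + 145 = 150 deg
  cos(150 deg) = -0.8660, sin(150 deg) = 0.5000
  joint[3] = (11.6395, -2.5523) + 6.4 * (-0.8660, 0.5000) = (11.6395 + -5.5426, -2.5523 + 3.2000) = (6.0970, 0.6477)
link 3: phi[3] = -15 + 20 + 145 + 0 = 150 deg
  cos(150 deg) = -0.8660, sin(150 deg) = 0.5000
  joint[4] = (6.0970, 0.6477) + 4.6 * (-0.8660, 0.5000) = (6.0970 + -3.9837, 0.6477 + 2.3000) = (2.1133, 2.9477)
End effector: (2.1133, 2.9477)

Answer: 2.1133 2.9477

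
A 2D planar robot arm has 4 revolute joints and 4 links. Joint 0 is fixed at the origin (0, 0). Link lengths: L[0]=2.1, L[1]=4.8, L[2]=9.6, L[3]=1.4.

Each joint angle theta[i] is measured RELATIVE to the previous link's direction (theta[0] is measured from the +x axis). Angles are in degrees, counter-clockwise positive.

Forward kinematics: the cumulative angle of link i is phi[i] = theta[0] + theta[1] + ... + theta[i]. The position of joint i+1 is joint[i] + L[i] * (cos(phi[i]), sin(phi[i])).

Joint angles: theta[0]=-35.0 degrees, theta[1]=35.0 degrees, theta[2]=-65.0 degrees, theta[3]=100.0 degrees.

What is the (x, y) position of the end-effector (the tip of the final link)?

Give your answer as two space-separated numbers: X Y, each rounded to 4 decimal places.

joint[0] = (0.0000, 0.0000)  (base)
link 0: phi[0] = -35 = -35 deg
  cos(-35 deg) = 0.8192, sin(-35 deg) = -0.5736
  joint[1] = (0.0000, 0.0000) + 2.1 * (0.8192, -0.5736) = (0.0000 + 1.7202, 0.0000 + -1.2045) = (1.7202, -1.2045)
link 1: phi[1] = -35 + 35 = 0 deg
  cos(0 deg) = 1.0000, sin(0 deg) = 0.0000
  joint[2] = (1.7202, -1.2045) + 4.8 * (1.0000, 0.0000) = (1.7202 + 4.8000, -1.2045 + 0.0000) = (6.5202, -1.2045)
link 2: phi[2] = -35 + 35 + -65 = -65 deg
  cos(-65 deg) = 0.4226, sin(-65 deg) = -0.9063
  joint[3] = (6.5202, -1.2045) + 9.6 * (0.4226, -0.9063) = (6.5202 + 4.0571, -1.2045 + -8.7006) = (10.5774, -9.9051)
link 3: phi[3] = -35 + 35 + -65 + 100 = 35 deg
  cos(35 deg) = 0.8192, sin(35 deg) = 0.5736
  joint[4] = (10.5774, -9.9051) + 1.4 * (0.8192, 0.5736) = (10.5774 + 1.1468, -9.9051 + 0.8030) = (11.7242, -9.1021)
End effector: (11.7242, -9.1021)

Answer: 11.7242 -9.1021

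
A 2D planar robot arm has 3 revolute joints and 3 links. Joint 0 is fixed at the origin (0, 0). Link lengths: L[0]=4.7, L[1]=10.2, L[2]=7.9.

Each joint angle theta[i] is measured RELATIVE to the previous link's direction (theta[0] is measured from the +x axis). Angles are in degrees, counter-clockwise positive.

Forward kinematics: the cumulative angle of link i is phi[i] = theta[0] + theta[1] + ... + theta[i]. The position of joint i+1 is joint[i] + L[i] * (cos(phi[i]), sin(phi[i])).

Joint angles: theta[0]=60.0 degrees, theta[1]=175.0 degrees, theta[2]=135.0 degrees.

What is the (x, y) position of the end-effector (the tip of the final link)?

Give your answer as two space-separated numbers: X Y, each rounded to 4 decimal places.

joint[0] = (0.0000, 0.0000)  (base)
link 0: phi[0] = 60 = 60 deg
  cos(60 deg) = 0.5000, sin(60 deg) = 0.8660
  joint[1] = (0.0000, 0.0000) + 4.7 * (0.5000, 0.8660) = (0.0000 + 2.3500, 0.0000 + 4.0703) = (2.3500, 4.0703)
link 1: phi[1] = 60 + 175 = 235 deg
  cos(235 deg) = -0.5736, sin(235 deg) = -0.8192
  joint[2] = (2.3500, 4.0703) + 10.2 * (-0.5736, -0.8192) = (2.3500 + -5.8505, 4.0703 + -8.3554) = (-3.5005, -4.2850)
link 2: phi[2] = 60 + 175 + 135 = 370 deg
  cos(370 deg) = 0.9848, sin(370 deg) = 0.1736
  joint[3] = (-3.5005, -4.2850) + 7.9 * (0.9848, 0.1736) = (-3.5005 + 7.7800, -4.2850 + 1.3718) = (4.2795, -2.9132)
End effector: (4.2795, -2.9132)

Answer: 4.2795 -2.9132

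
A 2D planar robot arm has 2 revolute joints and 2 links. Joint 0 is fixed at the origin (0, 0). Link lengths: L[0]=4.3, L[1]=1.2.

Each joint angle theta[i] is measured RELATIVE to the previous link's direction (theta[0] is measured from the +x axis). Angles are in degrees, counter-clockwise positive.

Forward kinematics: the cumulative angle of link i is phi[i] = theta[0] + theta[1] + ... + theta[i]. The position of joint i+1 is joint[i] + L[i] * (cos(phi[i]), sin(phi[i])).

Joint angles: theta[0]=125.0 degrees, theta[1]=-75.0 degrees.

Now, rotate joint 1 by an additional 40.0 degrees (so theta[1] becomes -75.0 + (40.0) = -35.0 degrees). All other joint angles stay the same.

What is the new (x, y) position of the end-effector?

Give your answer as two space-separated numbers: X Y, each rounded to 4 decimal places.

Answer: -2.4664 4.7224

Derivation:
joint[0] = (0.0000, 0.0000)  (base)
link 0: phi[0] = 125 = 125 deg
  cos(125 deg) = -0.5736, sin(125 deg) = 0.8192
  joint[1] = (0.0000, 0.0000) + 4.3 * (-0.5736, 0.8192) = (0.0000 + -2.4664, 0.0000 + 3.5224) = (-2.4664, 3.5224)
link 1: phi[1] = 125 + -35 = 90 deg
  cos(90 deg) = 0.0000, sin(90 deg) = 1.0000
  joint[2] = (-2.4664, 3.5224) + 1.2 * (0.0000, 1.0000) = (-2.4664 + 0.0000, 3.5224 + 1.2000) = (-2.4664, 4.7224)
End effector: (-2.4664, 4.7224)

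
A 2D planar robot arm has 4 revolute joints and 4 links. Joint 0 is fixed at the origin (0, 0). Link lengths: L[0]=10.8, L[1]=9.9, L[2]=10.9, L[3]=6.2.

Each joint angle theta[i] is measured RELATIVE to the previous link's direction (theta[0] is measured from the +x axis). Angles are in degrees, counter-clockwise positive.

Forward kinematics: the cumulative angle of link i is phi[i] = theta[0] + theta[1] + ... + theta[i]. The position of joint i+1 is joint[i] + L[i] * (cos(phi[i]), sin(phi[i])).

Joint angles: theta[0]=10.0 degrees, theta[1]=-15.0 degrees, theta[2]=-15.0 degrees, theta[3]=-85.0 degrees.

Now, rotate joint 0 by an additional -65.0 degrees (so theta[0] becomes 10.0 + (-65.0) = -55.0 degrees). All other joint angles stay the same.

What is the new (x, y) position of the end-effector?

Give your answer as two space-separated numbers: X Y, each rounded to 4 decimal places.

joint[0] = (0.0000, 0.0000)  (base)
link 0: phi[0] = -55 = -55 deg
  cos(-55 deg) = 0.5736, sin(-55 deg) = -0.8192
  joint[1] = (0.0000, 0.0000) + 10.8 * (0.5736, -0.8192) = (0.0000 + 6.1946, 0.0000 + -8.8468) = (6.1946, -8.8468)
link 1: phi[1] = -55 + -15 = -70 deg
  cos(-70 deg) = 0.3420, sin(-70 deg) = -0.9397
  joint[2] = (6.1946, -8.8468) + 9.9 * (0.3420, -0.9397) = (6.1946 + 3.3860, -8.8468 + -9.3030) = (9.5806, -18.1498)
link 2: phi[2] = -55 + -15 + -15 = -85 deg
  cos(-85 deg) = 0.0872, sin(-85 deg) = -0.9962
  joint[3] = (9.5806, -18.1498) + 10.9 * (0.0872, -0.9962) = (9.5806 + 0.9500, -18.1498 + -10.8585) = (10.5306, -29.0083)
link 3: phi[3] = -55 + -15 + -15 + -85 = -170 deg
  cos(-170 deg) = -0.9848, sin(-170 deg) = -0.1736
  joint[4] = (10.5306, -29.0083) + 6.2 * (-0.9848, -0.1736) = (10.5306 + -6.1058, -29.0083 + -1.0766) = (4.4248, -30.0849)
End effector: (4.4248, -30.0849)

Answer: 4.4248 -30.0849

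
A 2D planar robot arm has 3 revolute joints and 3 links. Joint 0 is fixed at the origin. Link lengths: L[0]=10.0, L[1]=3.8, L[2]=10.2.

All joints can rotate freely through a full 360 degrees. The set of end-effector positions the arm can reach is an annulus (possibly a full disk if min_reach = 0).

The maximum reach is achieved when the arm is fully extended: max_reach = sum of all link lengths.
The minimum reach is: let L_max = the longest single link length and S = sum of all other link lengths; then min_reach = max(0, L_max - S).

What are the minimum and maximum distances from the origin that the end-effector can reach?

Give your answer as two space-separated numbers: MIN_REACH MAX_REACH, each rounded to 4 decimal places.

Link lengths: [10.0, 3.8, 10.2]
max_reach = 10 + 3.8 + 10.2 = 24
L_max = max([10.0, 3.8, 10.2]) = 10.2
S (sum of others) = 24 - 10.2 = 13.8
min_reach = max(0, 10.2 - 13.8) = max(0, -3.6) = 0

Answer: 0.0000 24.0000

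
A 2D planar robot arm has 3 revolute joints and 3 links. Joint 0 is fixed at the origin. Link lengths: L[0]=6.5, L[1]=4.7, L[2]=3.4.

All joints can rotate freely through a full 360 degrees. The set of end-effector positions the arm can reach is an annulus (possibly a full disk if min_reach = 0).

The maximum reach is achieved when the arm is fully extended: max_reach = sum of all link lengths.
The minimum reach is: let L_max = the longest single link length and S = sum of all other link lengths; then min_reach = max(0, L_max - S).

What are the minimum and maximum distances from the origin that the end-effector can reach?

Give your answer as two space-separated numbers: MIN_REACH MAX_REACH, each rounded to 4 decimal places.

Link lengths: [6.5, 4.7, 3.4]
max_reach = 6.5 + 4.7 + 3.4 = 14.6
L_max = max([6.5, 4.7, 3.4]) = 6.5
S (sum of others) = 14.6 - 6.5 = 8.1
min_reach = max(0, 6.5 - 8.1) = max(0, -1.6) = 0

Answer: 0.0000 14.6000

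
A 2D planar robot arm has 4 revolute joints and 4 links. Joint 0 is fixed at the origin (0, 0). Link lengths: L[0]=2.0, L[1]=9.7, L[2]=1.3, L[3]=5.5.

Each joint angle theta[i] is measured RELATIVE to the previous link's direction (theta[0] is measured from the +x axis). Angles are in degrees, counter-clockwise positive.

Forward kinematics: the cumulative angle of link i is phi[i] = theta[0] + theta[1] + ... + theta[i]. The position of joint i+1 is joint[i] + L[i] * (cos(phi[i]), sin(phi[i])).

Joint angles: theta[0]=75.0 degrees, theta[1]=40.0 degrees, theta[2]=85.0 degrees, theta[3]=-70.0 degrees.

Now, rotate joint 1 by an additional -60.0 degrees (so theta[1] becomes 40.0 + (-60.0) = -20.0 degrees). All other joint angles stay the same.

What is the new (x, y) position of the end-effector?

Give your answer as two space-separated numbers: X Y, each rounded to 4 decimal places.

joint[0] = (0.0000, 0.0000)  (base)
link 0: phi[0] = 75 = 75 deg
  cos(75 deg) = 0.2588, sin(75 deg) = 0.9659
  joint[1] = (0.0000, 0.0000) + 2 * (0.2588, 0.9659) = (0.0000 + 0.5176, 0.0000 + 1.9319) = (0.5176, 1.9319)
link 1: phi[1] = 75 + -20 = 55 deg
  cos(55 deg) = 0.5736, sin(55 deg) = 0.8192
  joint[2] = (0.5176, 1.9319) + 9.7 * (0.5736, 0.8192) = (0.5176 + 5.5637, 1.9319 + 7.9458) = (6.0813, 9.8776)
link 2: phi[2] = 75 + -20 + 85 = 140 deg
  cos(140 deg) = -0.7660, sin(140 deg) = 0.6428
  joint[3] = (6.0813, 9.8776) + 1.3 * (-0.7660, 0.6428) = (6.0813 + -0.9959, 9.8776 + 0.8356) = (5.0855, 10.7133)
link 3: phi[3] = 75 + -20 + 85 + -70 = 70 deg
  cos(70 deg) = 0.3420, sin(70 deg) = 0.9397
  joint[4] = (5.0855, 10.7133) + 5.5 * (0.3420, 0.9397) = (5.0855 + 1.8811, 10.7133 + 5.1683) = (6.9666, 15.8816)
End effector: (6.9666, 15.8816)

Answer: 6.9666 15.8816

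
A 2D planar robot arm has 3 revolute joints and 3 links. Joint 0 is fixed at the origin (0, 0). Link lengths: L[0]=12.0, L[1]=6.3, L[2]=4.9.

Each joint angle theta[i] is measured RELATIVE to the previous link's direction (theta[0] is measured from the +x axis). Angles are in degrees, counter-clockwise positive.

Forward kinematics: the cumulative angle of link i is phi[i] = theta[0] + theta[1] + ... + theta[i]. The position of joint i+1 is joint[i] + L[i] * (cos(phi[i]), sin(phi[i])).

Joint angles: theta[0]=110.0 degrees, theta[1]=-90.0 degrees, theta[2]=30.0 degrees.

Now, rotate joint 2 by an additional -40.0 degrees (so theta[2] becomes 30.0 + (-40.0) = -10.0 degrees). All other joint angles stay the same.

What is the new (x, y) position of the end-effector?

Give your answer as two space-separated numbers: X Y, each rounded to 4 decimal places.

Answer: 6.6414 14.2819

Derivation:
joint[0] = (0.0000, 0.0000)  (base)
link 0: phi[0] = 110 = 110 deg
  cos(110 deg) = -0.3420, sin(110 deg) = 0.9397
  joint[1] = (0.0000, 0.0000) + 12 * (-0.3420, 0.9397) = (0.0000 + -4.1042, 0.0000 + 11.2763) = (-4.1042, 11.2763)
link 1: phi[1] = 110 + -90 = 20 deg
  cos(20 deg) = 0.9397, sin(20 deg) = 0.3420
  joint[2] = (-4.1042, 11.2763) + 6.3 * (0.9397, 0.3420) = (-4.1042 + 5.9201, 11.2763 + 2.1547) = (1.8158, 13.4310)
link 2: phi[2] = 110 + -90 + -10 = 10 deg
  cos(10 deg) = 0.9848, sin(10 deg) = 0.1736
  joint[3] = (1.8158, 13.4310) + 4.9 * (0.9848, 0.1736) = (1.8158 + 4.8256, 13.4310 + 0.8509) = (6.6414, 14.2819)
End effector: (6.6414, 14.2819)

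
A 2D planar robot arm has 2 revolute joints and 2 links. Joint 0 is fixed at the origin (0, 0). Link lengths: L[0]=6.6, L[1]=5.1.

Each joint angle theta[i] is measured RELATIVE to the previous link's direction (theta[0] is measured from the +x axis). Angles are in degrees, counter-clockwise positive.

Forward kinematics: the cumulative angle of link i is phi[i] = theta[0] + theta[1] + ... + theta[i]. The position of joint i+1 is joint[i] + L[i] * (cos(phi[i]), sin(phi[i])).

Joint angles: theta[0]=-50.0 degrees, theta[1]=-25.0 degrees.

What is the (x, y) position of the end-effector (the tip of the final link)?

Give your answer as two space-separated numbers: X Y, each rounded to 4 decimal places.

joint[0] = (0.0000, 0.0000)  (base)
link 0: phi[0] = -50 = -50 deg
  cos(-50 deg) = 0.6428, sin(-50 deg) = -0.7660
  joint[1] = (0.0000, 0.0000) + 6.6 * (0.6428, -0.7660) = (0.0000 + 4.2424, 0.0000 + -5.0559) = (4.2424, -5.0559)
link 1: phi[1] = -50 + -25 = -75 deg
  cos(-75 deg) = 0.2588, sin(-75 deg) = -0.9659
  joint[2] = (4.2424, -5.0559) + 5.1 * (0.2588, -0.9659) = (4.2424 + 1.3200, -5.0559 + -4.9262) = (5.5624, -9.9821)
End effector: (5.5624, -9.9821)

Answer: 5.5624 -9.9821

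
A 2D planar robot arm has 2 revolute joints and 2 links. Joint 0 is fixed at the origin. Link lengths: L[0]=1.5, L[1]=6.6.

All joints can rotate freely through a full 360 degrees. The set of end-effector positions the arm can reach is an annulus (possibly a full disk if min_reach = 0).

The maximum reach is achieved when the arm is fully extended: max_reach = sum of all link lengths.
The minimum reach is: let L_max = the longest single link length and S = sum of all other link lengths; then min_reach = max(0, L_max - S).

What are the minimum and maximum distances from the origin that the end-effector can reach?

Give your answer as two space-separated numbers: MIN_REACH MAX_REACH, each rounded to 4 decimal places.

Link lengths: [1.5, 6.6]
max_reach = 1.5 + 6.6 = 8.1
L_max = max([1.5, 6.6]) = 6.6
S (sum of others) = 8.1 - 6.6 = 1.5
min_reach = max(0, 6.6 - 1.5) = max(0, 5.1) = 5.1

Answer: 5.1000 8.1000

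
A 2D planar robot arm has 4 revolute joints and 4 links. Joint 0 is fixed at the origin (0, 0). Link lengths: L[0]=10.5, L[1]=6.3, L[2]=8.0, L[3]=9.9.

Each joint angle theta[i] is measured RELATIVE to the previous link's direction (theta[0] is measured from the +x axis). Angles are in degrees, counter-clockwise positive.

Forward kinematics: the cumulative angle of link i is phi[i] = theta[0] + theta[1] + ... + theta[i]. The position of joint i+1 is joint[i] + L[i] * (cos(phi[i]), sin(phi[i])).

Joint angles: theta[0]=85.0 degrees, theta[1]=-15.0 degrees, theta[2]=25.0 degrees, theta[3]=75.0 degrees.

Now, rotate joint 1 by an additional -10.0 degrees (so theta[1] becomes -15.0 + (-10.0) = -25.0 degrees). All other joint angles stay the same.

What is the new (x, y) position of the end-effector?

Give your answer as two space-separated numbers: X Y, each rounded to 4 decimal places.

joint[0] = (0.0000, 0.0000)  (base)
link 0: phi[0] = 85 = 85 deg
  cos(85 deg) = 0.0872, sin(85 deg) = 0.9962
  joint[1] = (0.0000, 0.0000) + 10.5 * (0.0872, 0.9962) = (0.0000 + 0.9151, 0.0000 + 10.4600) = (0.9151, 10.4600)
link 1: phi[1] = 85 + -25 = 60 deg
  cos(60 deg) = 0.5000, sin(60 deg) = 0.8660
  joint[2] = (0.9151, 10.4600) + 6.3 * (0.5000, 0.8660) = (0.9151 + 3.1500, 10.4600 + 5.4560) = (4.0651, 15.9160)
link 2: phi[2] = 85 + -25 + 25 = 85 deg
  cos(85 deg) = 0.0872, sin(85 deg) = 0.9962
  joint[3] = (4.0651, 15.9160) + 8 * (0.0872, 0.9962) = (4.0651 + 0.6972, 15.9160 + 7.9696) = (4.7624, 23.8856)
link 3: phi[3] = 85 + -25 + 25 + 75 = 160 deg
  cos(160 deg) = -0.9397, sin(160 deg) = 0.3420
  joint[4] = (4.7624, 23.8856) + 9.9 * (-0.9397, 0.3420) = (4.7624 + -9.3030, 23.8856 + 3.3860) = (-4.5406, 27.2716)
End effector: (-4.5406, 27.2716)

Answer: -4.5406 27.2716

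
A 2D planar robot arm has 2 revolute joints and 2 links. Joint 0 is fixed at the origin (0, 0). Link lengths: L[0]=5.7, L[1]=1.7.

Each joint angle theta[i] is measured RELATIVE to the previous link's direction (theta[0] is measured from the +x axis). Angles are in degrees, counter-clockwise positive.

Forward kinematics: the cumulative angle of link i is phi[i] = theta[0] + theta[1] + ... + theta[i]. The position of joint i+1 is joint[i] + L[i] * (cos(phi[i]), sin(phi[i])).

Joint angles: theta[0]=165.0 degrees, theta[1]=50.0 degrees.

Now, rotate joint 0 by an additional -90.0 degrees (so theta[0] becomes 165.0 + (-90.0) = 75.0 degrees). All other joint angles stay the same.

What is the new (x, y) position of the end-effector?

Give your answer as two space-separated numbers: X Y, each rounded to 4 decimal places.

Answer: 0.5002 6.8983

Derivation:
joint[0] = (0.0000, 0.0000)  (base)
link 0: phi[0] = 75 = 75 deg
  cos(75 deg) = 0.2588, sin(75 deg) = 0.9659
  joint[1] = (0.0000, 0.0000) + 5.7 * (0.2588, 0.9659) = (0.0000 + 1.4753, 0.0000 + 5.5058) = (1.4753, 5.5058)
link 1: phi[1] = 75 + 50 = 125 deg
  cos(125 deg) = -0.5736, sin(125 deg) = 0.8192
  joint[2] = (1.4753, 5.5058) + 1.7 * (-0.5736, 0.8192) = (1.4753 + -0.9751, 5.5058 + 1.3926) = (0.5002, 6.8983)
End effector: (0.5002, 6.8983)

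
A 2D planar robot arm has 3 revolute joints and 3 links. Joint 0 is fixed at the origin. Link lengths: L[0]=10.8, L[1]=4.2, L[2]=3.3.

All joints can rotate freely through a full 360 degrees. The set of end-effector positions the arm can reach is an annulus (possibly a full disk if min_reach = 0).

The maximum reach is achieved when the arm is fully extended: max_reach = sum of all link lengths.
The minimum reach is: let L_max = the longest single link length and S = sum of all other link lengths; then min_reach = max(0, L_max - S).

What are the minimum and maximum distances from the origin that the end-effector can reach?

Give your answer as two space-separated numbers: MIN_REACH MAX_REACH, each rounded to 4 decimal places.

Link lengths: [10.8, 4.2, 3.3]
max_reach = 10.8 + 4.2 + 3.3 = 18.3
L_max = max([10.8, 4.2, 3.3]) = 10.8
S (sum of others) = 18.3 - 10.8 = 7.5
min_reach = max(0, 10.8 - 7.5) = max(0, 3.3) = 3.3

Answer: 3.3000 18.3000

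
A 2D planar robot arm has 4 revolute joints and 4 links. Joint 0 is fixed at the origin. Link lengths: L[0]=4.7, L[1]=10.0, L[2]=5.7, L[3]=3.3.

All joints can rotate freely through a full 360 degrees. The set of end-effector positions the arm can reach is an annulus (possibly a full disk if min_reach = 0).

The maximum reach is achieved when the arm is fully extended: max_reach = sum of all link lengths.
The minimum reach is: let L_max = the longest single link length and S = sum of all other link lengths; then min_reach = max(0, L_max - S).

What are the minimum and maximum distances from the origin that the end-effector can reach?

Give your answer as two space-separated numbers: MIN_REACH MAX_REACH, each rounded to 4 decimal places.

Answer: 0.0000 23.7000

Derivation:
Link lengths: [4.7, 10.0, 5.7, 3.3]
max_reach = 4.7 + 10 + 5.7 + 3.3 = 23.7
L_max = max([4.7, 10.0, 5.7, 3.3]) = 10
S (sum of others) = 23.7 - 10 = 13.7
min_reach = max(0, 10 - 13.7) = max(0, -3.7) = 0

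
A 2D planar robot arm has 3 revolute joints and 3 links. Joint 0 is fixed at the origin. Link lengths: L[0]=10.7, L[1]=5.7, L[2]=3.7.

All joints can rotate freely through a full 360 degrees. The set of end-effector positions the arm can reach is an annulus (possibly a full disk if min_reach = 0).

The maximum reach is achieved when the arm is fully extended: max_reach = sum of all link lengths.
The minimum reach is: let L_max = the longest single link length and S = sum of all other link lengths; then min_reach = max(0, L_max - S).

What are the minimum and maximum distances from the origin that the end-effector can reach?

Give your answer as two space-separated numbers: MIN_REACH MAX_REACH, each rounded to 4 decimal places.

Answer: 1.3000 20.1000

Derivation:
Link lengths: [10.7, 5.7, 3.7]
max_reach = 10.7 + 5.7 + 3.7 = 20.1
L_max = max([10.7, 5.7, 3.7]) = 10.7
S (sum of others) = 20.1 - 10.7 = 9.4
min_reach = max(0, 10.7 - 9.4) = max(0, 1.3) = 1.3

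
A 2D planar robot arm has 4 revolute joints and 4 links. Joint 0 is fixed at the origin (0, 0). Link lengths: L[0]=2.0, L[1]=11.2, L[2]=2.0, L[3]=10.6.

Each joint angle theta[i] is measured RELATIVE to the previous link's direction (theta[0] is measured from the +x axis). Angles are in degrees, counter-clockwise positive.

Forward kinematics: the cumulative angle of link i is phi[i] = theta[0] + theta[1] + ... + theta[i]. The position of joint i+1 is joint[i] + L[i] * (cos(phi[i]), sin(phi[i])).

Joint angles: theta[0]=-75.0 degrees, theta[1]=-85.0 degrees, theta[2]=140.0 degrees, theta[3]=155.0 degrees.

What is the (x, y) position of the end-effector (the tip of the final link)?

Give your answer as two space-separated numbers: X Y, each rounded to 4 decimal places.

joint[0] = (0.0000, 0.0000)  (base)
link 0: phi[0] = -75 = -75 deg
  cos(-75 deg) = 0.2588, sin(-75 deg) = -0.9659
  joint[1] = (0.0000, 0.0000) + 2 * (0.2588, -0.9659) = (0.0000 + 0.5176, 0.0000 + -1.9319) = (0.5176, -1.9319)
link 1: phi[1] = -75 + -85 = -160 deg
  cos(-160 deg) = -0.9397, sin(-160 deg) = -0.3420
  joint[2] = (0.5176, -1.9319) + 11.2 * (-0.9397, -0.3420) = (0.5176 + -10.5246, -1.9319 + -3.8306) = (-10.0069, -5.7625)
link 2: phi[2] = -75 + -85 + 140 = -20 deg
  cos(-20 deg) = 0.9397, sin(-20 deg) = -0.3420
  joint[3] = (-10.0069, -5.7625) + 2 * (0.9397, -0.3420) = (-10.0069 + 1.8794, -5.7625 + -0.6840) = (-8.1275, -6.4465)
link 3: phi[3] = -75 + -85 + 140 + 155 = 135 deg
  cos(135 deg) = -0.7071, sin(135 deg) = 0.7071
  joint[4] = (-8.1275, -6.4465) + 10.6 * (-0.7071, 0.7071) = (-8.1275 + -7.4953, -6.4465 + 7.4953) = (-15.6229, 1.0488)
End effector: (-15.6229, 1.0488)

Answer: -15.6229 1.0488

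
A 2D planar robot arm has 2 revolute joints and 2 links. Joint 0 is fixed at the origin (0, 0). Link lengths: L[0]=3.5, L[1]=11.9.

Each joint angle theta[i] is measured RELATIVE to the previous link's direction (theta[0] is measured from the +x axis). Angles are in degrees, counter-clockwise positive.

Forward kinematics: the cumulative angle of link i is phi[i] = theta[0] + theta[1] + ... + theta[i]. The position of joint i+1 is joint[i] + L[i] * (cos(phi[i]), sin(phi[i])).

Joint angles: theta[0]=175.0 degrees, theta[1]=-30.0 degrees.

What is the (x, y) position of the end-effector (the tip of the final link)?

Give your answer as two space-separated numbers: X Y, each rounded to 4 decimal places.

joint[0] = (0.0000, 0.0000)  (base)
link 0: phi[0] = 175 = 175 deg
  cos(175 deg) = -0.9962, sin(175 deg) = 0.0872
  joint[1] = (0.0000, 0.0000) + 3.5 * (-0.9962, 0.0872) = (0.0000 + -3.4867, 0.0000 + 0.3050) = (-3.4867, 0.3050)
link 1: phi[1] = 175 + -30 = 145 deg
  cos(145 deg) = -0.8192, sin(145 deg) = 0.5736
  joint[2] = (-3.4867, 0.3050) + 11.9 * (-0.8192, 0.5736) = (-3.4867 + -9.7479, 0.3050 + 6.8256) = (-13.2346, 7.1306)
End effector: (-13.2346, 7.1306)

Answer: -13.2346 7.1306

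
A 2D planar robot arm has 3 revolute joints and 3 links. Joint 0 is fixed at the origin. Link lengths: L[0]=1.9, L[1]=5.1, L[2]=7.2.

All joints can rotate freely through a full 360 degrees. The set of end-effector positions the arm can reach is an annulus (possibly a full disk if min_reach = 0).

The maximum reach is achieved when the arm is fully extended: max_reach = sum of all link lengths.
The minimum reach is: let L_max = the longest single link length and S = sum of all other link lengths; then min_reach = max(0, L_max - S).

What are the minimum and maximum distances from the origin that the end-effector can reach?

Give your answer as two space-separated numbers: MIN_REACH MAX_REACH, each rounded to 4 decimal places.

Link lengths: [1.9, 5.1, 7.2]
max_reach = 1.9 + 5.1 + 7.2 = 14.2
L_max = max([1.9, 5.1, 7.2]) = 7.2
S (sum of others) = 14.2 - 7.2 = 7
min_reach = max(0, 7.2 - 7) = max(0, 0.2) = 0.2

Answer: 0.2000 14.2000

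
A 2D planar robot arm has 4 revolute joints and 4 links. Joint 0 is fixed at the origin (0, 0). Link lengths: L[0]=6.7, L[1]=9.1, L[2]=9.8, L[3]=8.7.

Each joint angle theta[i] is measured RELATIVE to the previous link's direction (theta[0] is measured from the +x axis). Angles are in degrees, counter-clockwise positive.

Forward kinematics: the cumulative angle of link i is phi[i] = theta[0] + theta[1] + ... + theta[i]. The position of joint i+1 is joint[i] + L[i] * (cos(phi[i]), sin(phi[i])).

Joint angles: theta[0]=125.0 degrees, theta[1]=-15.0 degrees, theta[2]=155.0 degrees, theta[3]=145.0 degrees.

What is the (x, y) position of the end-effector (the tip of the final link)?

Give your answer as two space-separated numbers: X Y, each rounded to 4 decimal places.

Answer: -2.2172 10.9414

Derivation:
joint[0] = (0.0000, 0.0000)  (base)
link 0: phi[0] = 125 = 125 deg
  cos(125 deg) = -0.5736, sin(125 deg) = 0.8192
  joint[1] = (0.0000, 0.0000) + 6.7 * (-0.5736, 0.8192) = (0.0000 + -3.8430, 0.0000 + 5.4883) = (-3.8430, 5.4883)
link 1: phi[1] = 125 + -15 = 110 deg
  cos(110 deg) = -0.3420, sin(110 deg) = 0.9397
  joint[2] = (-3.8430, 5.4883) + 9.1 * (-0.3420, 0.9397) = (-3.8430 + -3.1124, 5.4883 + 8.5512) = (-6.9553, 14.0395)
link 2: phi[2] = 125 + -15 + 155 = 265 deg
  cos(265 deg) = -0.0872, sin(265 deg) = -0.9962
  joint[3] = (-6.9553, 14.0395) + 9.8 * (-0.0872, -0.9962) = (-6.9553 + -0.8541, 14.0395 + -9.7627) = (-7.8095, 4.2768)
link 3: phi[3] = 125 + -15 + 155 + 145 = 410 deg
  cos(410 deg) = 0.6428, sin(410 deg) = 0.7660
  joint[4] = (-7.8095, 4.2768) + 8.7 * (0.6428, 0.7660) = (-7.8095 + 5.5923, 4.2768 + 6.6646) = (-2.2172, 10.9414)
End effector: (-2.2172, 10.9414)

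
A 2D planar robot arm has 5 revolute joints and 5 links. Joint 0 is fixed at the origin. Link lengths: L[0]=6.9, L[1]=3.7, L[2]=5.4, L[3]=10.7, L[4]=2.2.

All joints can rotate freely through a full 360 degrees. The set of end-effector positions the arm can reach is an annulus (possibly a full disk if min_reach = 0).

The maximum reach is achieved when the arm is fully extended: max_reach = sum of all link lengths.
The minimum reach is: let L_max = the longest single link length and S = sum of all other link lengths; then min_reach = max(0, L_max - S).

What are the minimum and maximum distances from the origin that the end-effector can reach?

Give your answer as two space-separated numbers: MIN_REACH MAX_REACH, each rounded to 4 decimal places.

Link lengths: [6.9, 3.7, 5.4, 10.7, 2.2]
max_reach = 6.9 + 3.7 + 5.4 + 10.7 + 2.2 = 28.9
L_max = max([6.9, 3.7, 5.4, 10.7, 2.2]) = 10.7
S (sum of others) = 28.9 - 10.7 = 18.2
min_reach = max(0, 10.7 - 18.2) = max(0, -7.5) = 0

Answer: 0.0000 28.9000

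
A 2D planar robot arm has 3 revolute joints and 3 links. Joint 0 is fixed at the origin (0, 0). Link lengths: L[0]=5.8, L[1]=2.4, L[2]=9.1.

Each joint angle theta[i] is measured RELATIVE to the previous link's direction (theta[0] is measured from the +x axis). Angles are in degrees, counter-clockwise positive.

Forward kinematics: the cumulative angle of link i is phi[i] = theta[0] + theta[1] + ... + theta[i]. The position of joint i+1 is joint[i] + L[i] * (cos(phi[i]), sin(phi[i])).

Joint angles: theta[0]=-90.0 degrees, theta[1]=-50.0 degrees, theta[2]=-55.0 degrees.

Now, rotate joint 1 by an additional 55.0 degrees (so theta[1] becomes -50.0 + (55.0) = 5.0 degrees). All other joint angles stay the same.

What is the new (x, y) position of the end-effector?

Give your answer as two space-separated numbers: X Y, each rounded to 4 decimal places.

Answer: -6.7618 -14.0402

Derivation:
joint[0] = (0.0000, 0.0000)  (base)
link 0: phi[0] = -90 = -90 deg
  cos(-90 deg) = 0.0000, sin(-90 deg) = -1.0000
  joint[1] = (0.0000, 0.0000) + 5.8 * (0.0000, -1.0000) = (0.0000 + 0.0000, 0.0000 + -5.8000) = (0.0000, -5.8000)
link 1: phi[1] = -90 + 5 = -85 deg
  cos(-85 deg) = 0.0872, sin(-85 deg) = -0.9962
  joint[2] = (0.0000, -5.8000) + 2.4 * (0.0872, -0.9962) = (0.0000 + 0.2092, -5.8000 + -2.3909) = (0.2092, -8.1909)
link 2: phi[2] = -90 + 5 + -55 = -140 deg
  cos(-140 deg) = -0.7660, sin(-140 deg) = -0.6428
  joint[3] = (0.2092, -8.1909) + 9.1 * (-0.7660, -0.6428) = (0.2092 + -6.9710, -8.1909 + -5.8494) = (-6.7618, -14.0402)
End effector: (-6.7618, -14.0402)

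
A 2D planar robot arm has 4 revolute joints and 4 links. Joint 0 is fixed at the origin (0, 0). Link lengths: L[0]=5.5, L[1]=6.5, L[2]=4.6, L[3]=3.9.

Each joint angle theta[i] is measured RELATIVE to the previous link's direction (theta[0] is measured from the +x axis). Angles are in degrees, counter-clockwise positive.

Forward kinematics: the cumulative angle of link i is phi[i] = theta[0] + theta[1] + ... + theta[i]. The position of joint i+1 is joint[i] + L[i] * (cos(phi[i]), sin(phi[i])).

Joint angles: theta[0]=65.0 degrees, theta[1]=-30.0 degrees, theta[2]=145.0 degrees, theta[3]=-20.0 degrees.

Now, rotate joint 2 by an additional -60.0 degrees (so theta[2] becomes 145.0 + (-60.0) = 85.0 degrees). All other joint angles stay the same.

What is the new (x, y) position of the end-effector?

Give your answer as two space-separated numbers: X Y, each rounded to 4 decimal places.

Answer: 4.6717 16.5374

Derivation:
joint[0] = (0.0000, 0.0000)  (base)
link 0: phi[0] = 65 = 65 deg
  cos(65 deg) = 0.4226, sin(65 deg) = 0.9063
  joint[1] = (0.0000, 0.0000) + 5.5 * (0.4226, 0.9063) = (0.0000 + 2.3244, 0.0000 + 4.9847) = (2.3244, 4.9847)
link 1: phi[1] = 65 + -30 = 35 deg
  cos(35 deg) = 0.8192, sin(35 deg) = 0.5736
  joint[2] = (2.3244, 4.9847) + 6.5 * (0.8192, 0.5736) = (2.3244 + 5.3245, 4.9847 + 3.7282) = (7.6489, 8.7129)
link 2: phi[2] = 65 + -30 + 85 = 120 deg
  cos(120 deg) = -0.5000, sin(120 deg) = 0.8660
  joint[3] = (7.6489, 8.7129) + 4.6 * (-0.5000, 0.8660) = (7.6489 + -2.3000, 8.7129 + 3.9837) = (5.3489, 12.6967)
link 3: phi[3] = 65 + -30 + 85 + -20 = 100 deg
  cos(100 deg) = -0.1736, sin(100 deg) = 0.9848
  joint[4] = (5.3489, 12.6967) + 3.9 * (-0.1736, 0.9848) = (5.3489 + -0.6772, 12.6967 + 3.8408) = (4.6717, 16.5374)
End effector: (4.6717, 16.5374)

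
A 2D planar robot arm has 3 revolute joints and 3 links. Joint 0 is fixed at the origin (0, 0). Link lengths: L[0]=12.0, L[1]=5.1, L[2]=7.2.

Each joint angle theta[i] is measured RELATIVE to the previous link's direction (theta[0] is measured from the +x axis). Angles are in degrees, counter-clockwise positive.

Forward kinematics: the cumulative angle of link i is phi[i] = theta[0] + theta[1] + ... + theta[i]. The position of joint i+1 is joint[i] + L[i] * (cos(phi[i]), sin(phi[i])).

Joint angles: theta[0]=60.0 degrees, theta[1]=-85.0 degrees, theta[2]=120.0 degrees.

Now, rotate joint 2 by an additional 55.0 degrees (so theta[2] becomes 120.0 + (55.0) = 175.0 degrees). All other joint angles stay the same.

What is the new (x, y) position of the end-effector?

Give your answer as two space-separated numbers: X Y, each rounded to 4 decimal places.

Answer: 4.3868 11.8370

Derivation:
joint[0] = (0.0000, 0.0000)  (base)
link 0: phi[0] = 60 = 60 deg
  cos(60 deg) = 0.5000, sin(60 deg) = 0.8660
  joint[1] = (0.0000, 0.0000) + 12 * (0.5000, 0.8660) = (0.0000 + 6.0000, 0.0000 + 10.3923) = (6.0000, 10.3923)
link 1: phi[1] = 60 + -85 = -25 deg
  cos(-25 deg) = 0.9063, sin(-25 deg) = -0.4226
  joint[2] = (6.0000, 10.3923) + 5.1 * (0.9063, -0.4226) = (6.0000 + 4.6222, 10.3923 + -2.1554) = (10.6222, 8.2370)
link 2: phi[2] = 60 + -85 + 175 = 150 deg
  cos(150 deg) = -0.8660, sin(150 deg) = 0.5000
  joint[3] = (10.6222, 8.2370) + 7.2 * (-0.8660, 0.5000) = (10.6222 + -6.2354, 8.2370 + 3.6000) = (4.3868, 11.8370)
End effector: (4.3868, 11.8370)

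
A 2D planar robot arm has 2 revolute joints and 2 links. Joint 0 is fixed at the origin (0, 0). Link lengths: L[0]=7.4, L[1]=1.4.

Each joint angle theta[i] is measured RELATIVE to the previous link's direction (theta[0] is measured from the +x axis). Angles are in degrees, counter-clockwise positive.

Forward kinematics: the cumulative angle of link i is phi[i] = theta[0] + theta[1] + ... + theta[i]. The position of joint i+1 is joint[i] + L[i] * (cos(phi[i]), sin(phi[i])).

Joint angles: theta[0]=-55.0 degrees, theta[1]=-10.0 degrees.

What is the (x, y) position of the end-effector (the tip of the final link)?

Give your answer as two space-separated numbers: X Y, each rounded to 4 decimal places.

joint[0] = (0.0000, 0.0000)  (base)
link 0: phi[0] = -55 = -55 deg
  cos(-55 deg) = 0.5736, sin(-55 deg) = -0.8192
  joint[1] = (0.0000, 0.0000) + 7.4 * (0.5736, -0.8192) = (0.0000 + 4.2445, 0.0000 + -6.0617) = (4.2445, -6.0617)
link 1: phi[1] = -55 + -10 = -65 deg
  cos(-65 deg) = 0.4226, sin(-65 deg) = -0.9063
  joint[2] = (4.2445, -6.0617) + 1.4 * (0.4226, -0.9063) = (4.2445 + 0.5917, -6.0617 + -1.2688) = (4.8361, -7.3306)
End effector: (4.8361, -7.3306)

Answer: 4.8361 -7.3306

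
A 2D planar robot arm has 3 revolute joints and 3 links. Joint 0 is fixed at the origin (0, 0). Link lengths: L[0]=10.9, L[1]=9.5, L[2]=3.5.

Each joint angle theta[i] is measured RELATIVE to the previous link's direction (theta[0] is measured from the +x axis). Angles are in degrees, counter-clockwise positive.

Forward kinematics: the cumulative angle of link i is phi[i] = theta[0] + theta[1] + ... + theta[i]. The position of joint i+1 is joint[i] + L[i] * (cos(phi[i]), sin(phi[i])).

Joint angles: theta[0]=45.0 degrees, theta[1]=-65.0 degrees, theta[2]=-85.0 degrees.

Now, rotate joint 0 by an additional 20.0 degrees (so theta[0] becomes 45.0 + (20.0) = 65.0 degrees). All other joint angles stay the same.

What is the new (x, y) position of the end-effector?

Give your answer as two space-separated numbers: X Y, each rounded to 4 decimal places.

joint[0] = (0.0000, 0.0000)  (base)
link 0: phi[0] = 65 = 65 deg
  cos(65 deg) = 0.4226, sin(65 deg) = 0.9063
  joint[1] = (0.0000, 0.0000) + 10.9 * (0.4226, 0.9063) = (0.0000 + 4.6065, 0.0000 + 9.8788) = (4.6065, 9.8788)
link 1: phi[1] = 65 + -65 = 0 deg
  cos(0 deg) = 1.0000, sin(0 deg) = 0.0000
  joint[2] = (4.6065, 9.8788) + 9.5 * (1.0000, 0.0000) = (4.6065 + 9.5000, 9.8788 + 0.0000) = (14.1065, 9.8788)
link 2: phi[2] = 65 + -65 + -85 = -85 deg
  cos(-85 deg) = 0.0872, sin(-85 deg) = -0.9962
  joint[3] = (14.1065, 9.8788) + 3.5 * (0.0872, -0.9962) = (14.1065 + 0.3050, 9.8788 + -3.4867) = (14.4116, 6.3921)
End effector: (14.4116, 6.3921)

Answer: 14.4116 6.3921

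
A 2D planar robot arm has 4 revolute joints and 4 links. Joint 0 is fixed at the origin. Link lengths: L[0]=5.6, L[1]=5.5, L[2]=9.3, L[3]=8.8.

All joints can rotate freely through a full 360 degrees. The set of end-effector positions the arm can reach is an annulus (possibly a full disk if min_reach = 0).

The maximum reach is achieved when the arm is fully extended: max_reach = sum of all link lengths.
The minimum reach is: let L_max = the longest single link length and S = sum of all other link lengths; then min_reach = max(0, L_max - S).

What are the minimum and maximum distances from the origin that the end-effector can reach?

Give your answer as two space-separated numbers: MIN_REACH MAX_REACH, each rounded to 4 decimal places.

Link lengths: [5.6, 5.5, 9.3, 8.8]
max_reach = 5.6 + 5.5 + 9.3 + 8.8 = 29.2
L_max = max([5.6, 5.5, 9.3, 8.8]) = 9.3
S (sum of others) = 29.2 - 9.3 = 19.9
min_reach = max(0, 9.3 - 19.9) = max(0, -10.6) = 0

Answer: 0.0000 29.2000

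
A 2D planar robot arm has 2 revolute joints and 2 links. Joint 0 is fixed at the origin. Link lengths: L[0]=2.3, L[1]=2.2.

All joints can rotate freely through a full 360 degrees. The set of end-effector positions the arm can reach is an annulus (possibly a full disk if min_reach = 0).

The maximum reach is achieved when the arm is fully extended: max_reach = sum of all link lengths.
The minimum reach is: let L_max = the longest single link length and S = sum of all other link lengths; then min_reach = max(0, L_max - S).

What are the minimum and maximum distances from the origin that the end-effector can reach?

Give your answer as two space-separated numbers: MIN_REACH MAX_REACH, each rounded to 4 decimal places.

Answer: 0.1000 4.5000

Derivation:
Link lengths: [2.3, 2.2]
max_reach = 2.3 + 2.2 = 4.5
L_max = max([2.3, 2.2]) = 2.3
S (sum of others) = 4.5 - 2.3 = 2.2
min_reach = max(0, 2.3 - 2.2) = max(0, 0.1) = 0.1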